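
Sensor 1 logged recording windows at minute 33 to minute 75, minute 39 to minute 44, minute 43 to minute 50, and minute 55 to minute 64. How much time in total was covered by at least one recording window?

42 minutes

Merged: minute 33 to minute 75.
Length: 42 minutes.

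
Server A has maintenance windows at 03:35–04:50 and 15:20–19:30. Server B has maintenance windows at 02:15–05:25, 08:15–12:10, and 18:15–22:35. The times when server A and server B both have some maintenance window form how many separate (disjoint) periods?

A ∩ B = 03:35–04:50, 18:15–19:30.
That is 2 disjoint pieces.

2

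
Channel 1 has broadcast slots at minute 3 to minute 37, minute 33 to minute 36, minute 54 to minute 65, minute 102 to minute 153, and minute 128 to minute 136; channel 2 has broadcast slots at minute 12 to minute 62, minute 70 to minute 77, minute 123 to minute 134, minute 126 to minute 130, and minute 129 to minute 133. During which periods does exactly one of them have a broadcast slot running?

Merge the first list: minute 3 to minute 37, minute 54 to minute 65, minute 102 to minute 153.
Merge the second list: minute 12 to minute 62, minute 70 to minute 77, minute 123 to minute 134.
A \ B = minute 3 to minute 12, minute 62 to minute 65, minute 102 to minute 123, minute 134 to minute 153.
B \ A = minute 37 to minute 54, minute 70 to minute 77.
Union of the two gives the symmetric difference.

minute 3 to minute 12, minute 37 to minute 54, minute 62 to minute 65, minute 70 to minute 77, minute 102 to minute 123, minute 134 to minute 153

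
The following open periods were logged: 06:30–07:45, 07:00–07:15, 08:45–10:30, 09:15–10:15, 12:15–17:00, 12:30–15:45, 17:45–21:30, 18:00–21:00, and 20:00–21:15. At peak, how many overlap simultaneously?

Sweep endpoints in order; track running count of active intervals.
Peak of 3 reached at 20:00.

3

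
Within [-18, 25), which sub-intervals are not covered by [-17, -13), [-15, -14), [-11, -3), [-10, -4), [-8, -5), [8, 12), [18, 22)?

[-18, -17) ∪ [-13, -11) ∪ [-3, 8) ∪ [12, 18) ∪ [22, 25)

Covered (merged): [-17, -13), [-11, -3), [8, 12), [18, 22).
Complement within [-18, 25): [-18, -17), [-13, -11), [-3, 8), [12, 18), [22, 25).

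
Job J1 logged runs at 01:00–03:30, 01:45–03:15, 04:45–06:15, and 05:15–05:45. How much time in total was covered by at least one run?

4 h

Merged: 01:00-03:30, 04:45-06:15.
Lengths: 2 h 30 min + 1 h 30 min = 4 h.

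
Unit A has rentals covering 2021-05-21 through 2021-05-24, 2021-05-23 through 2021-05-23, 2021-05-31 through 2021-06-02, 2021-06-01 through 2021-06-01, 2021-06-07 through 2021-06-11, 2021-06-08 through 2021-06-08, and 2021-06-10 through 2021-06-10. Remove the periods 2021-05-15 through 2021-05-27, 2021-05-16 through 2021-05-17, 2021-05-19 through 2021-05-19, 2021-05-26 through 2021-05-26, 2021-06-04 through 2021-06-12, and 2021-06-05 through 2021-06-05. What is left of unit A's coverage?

A, merged: 2021-05-21 through 2021-05-24, 2021-05-31 through 2021-06-02, 2021-06-07 through 2021-06-11.
B, merged: 2021-05-15 through 2021-05-27, 2021-06-04 through 2021-06-12.
2021-05-21 through 2021-05-24 lies entirely inside B → drops out.
2021-05-31 through 2021-06-02 is untouched.
2021-06-07 through 2021-06-11 lies entirely inside B → drops out.

2021-05-31 through 2021-06-02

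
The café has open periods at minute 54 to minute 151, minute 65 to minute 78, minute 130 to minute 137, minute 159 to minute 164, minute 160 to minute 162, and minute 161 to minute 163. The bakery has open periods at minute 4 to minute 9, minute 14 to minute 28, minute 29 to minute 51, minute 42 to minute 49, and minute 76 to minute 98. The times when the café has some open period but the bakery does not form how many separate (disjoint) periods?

A, merged: minute 54 to minute 151, minute 159 to minute 164.
B, merged: minute 4 to minute 9, minute 14 to minute 28, minute 29 to minute 51, minute 76 to minute 98.
A \ B = minute 54 to minute 76, minute 98 to minute 151, minute 159 to minute 164.
That is 3 disjoint pieces.

3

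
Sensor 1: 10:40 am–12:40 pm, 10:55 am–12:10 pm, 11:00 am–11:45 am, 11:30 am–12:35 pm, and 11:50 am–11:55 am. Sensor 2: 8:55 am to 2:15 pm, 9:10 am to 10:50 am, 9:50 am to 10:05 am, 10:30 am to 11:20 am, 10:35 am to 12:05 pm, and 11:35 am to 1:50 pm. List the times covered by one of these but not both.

A, merged: 10:40 am-12:40 pm.
B, merged: 8:55 am-2:15 pm.
A but not B: none.
B but not A: 8:55 am-10:40 am, 12:40 pm-2:15 pm.
Combining gives A △ B.

8:55 am-10:40 am, 12:40 pm-2:15 pm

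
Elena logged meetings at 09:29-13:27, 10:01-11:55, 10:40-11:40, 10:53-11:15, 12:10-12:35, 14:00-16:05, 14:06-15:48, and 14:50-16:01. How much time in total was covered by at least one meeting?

6 h 3 min

Merged: 09:29–13:27, 14:00–16:05.
Lengths: 3 h 58 min + 2 h 5 min = 6 h 3 min.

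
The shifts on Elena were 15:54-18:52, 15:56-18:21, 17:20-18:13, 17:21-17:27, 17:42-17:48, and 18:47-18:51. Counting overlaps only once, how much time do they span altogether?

2 h 58 min

Merged: 15:54-18:52.
Length: 2 h 58 min.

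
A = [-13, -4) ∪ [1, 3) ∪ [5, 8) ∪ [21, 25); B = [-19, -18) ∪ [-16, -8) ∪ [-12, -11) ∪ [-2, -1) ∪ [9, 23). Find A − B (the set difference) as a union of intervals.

[-8, -4) ∪ [1, 3) ∪ [5, 8) ∪ [23, 25)

Merge the second list: [-19, -18), [-16, -8), [-2, -1), [9, 23).
[-13, -4) minus B → [-8, -4).
[1, 3): no B overlap → unchanged.
[5, 8): no B overlap → unchanged.
[21, 25) minus B → [23, 25).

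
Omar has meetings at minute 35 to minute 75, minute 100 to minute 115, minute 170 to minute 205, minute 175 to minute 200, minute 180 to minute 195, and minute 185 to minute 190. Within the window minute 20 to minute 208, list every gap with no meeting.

minute 20 to minute 35, minute 75 to minute 100, minute 115 to minute 170, minute 205 to minute 208

Covered (merged): minute 35 to minute 75, minute 100 to minute 115, minute 170 to minute 205.
Complement within minute 20 to minute 208: minute 20 to minute 35, minute 75 to minute 100, minute 115 to minute 170, minute 205 to minute 208.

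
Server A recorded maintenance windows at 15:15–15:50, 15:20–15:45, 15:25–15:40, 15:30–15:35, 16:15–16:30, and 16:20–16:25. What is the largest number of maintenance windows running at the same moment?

4

Walk the sorted start/end points keeping a running depth.
The depth first hits 4 at 15:30.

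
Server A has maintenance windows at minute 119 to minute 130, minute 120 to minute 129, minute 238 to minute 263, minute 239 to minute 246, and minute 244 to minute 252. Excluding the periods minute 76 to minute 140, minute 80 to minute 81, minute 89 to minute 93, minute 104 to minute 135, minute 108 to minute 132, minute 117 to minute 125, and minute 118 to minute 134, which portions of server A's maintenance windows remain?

minute 238 to minute 263

First set merges to minute 119 to minute 130, minute 238 to minute 263.
Second set merges to minute 76 to minute 140.
minute 119 to minute 130: entirely removed.
minute 238 to minute 263: nothing removed.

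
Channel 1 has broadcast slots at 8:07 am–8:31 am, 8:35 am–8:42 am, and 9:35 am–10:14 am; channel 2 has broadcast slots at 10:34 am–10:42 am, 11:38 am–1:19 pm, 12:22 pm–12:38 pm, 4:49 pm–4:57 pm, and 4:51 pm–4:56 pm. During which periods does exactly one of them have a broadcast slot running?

8:07 am-8:31 am, 8:35 am-8:42 am, 9:35 am-10:14 am, 10:34 am-10:42 am, 11:38 am-1:19 pm, 4:49 pm-4:57 pm

Second set merges to 10:34 am-10:42 am, 11:38 am-1:19 pm, 4:49 pm-4:57 pm.
A \ B = 8:07 am-8:31 am, 8:35 am-8:42 am, 9:35 am-10:14 am.
B \ A = 10:34 am-10:42 am, 11:38 am-1:19 pm, 4:49 pm-4:57 pm.
Union of the two gives the symmetric difference.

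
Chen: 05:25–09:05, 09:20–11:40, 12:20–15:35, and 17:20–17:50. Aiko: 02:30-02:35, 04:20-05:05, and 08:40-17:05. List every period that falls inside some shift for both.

05:25–09:05 overlaps B on 08:40–09:05.
09:20–11:40 overlaps B on 09:20–11:40.
12:20–15:35 overlaps B on 12:20–15:35.
17:20–17:50 falls entirely outside B.

08:40–09:05, 09:20–11:40, 12:20–15:35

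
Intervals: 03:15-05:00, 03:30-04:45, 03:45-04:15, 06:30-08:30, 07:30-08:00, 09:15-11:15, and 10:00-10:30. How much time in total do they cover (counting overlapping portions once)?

Merged: 03:15–05:00, 06:30–08:30, 09:15–11:15.
Lengths: 1 h 45 min + 2 h + 2 h = 5 h 45 min.

5 h 45 min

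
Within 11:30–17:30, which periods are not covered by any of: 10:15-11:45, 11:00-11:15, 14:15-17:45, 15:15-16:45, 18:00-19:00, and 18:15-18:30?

11:45–14:15

After merging, the occupied span is 10:15–11:45, 14:15–17:45, 18:00–19:00.
Uncovered inside 11:30–17:30: 11:45–14:15.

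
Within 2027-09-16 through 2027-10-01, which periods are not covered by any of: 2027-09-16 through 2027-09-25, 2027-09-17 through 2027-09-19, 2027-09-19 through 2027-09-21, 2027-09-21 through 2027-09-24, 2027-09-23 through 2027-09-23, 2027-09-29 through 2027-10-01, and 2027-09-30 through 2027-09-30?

2027-09-26 through 2027-09-28

After merging, the occupied span is 2027-09-16 through 2027-09-25, 2027-09-29 through 2027-10-01.
Gaps within 2027-09-16 through 2027-10-01: 2027-09-26 through 2027-09-28.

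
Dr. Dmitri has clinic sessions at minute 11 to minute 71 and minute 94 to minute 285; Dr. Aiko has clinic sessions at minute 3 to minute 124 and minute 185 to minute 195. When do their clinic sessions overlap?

minute 11 to minute 71, minute 94 to minute 124, minute 185 to minute 195

minute 11 to minute 71 meets the second set on minute 11 to minute 71.
minute 94 to minute 285 meets the second set on minute 94 to minute 124, minute 185 to minute 195.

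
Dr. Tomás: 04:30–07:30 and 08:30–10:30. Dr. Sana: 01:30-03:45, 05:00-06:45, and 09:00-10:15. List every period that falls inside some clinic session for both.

05:00–06:45, 09:00–10:15

04:30–07:30 meets the second set on 05:00–06:45.
08:30–10:30 meets the second set on 09:00–10:15.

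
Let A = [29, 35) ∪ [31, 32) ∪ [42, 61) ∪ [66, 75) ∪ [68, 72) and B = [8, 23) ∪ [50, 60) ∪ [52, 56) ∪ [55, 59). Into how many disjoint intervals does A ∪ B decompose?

A, merged: [29, 35), [42, 61), [66, 75).
B, merged: [8, 23), [50, 60).
A ∪ B = [8, 23), [29, 35), [42, 61), [66, 75).
That is 4 disjoint pieces.

4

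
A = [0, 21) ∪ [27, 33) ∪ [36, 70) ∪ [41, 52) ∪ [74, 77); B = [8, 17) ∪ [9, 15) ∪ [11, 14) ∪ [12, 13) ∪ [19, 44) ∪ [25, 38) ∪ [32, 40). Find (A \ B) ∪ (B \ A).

[0, 8) ∪ [17, 19) ∪ [21, 27) ∪ [33, 36) ∪ [44, 70) ∪ [74, 77)

Merge the first list: [0, 21), [27, 33), [36, 70), [74, 77).
Merge the second list: [8, 17), [19, 44).
A \ B = [0, 8), [17, 19), [44, 70), [74, 77).
B \ A = [21, 27), [33, 36).
Union of the two gives the symmetric difference.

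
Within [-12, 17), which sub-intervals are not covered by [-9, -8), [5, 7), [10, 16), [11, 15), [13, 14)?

After merging, the occupied span is [-9, -8), [5, 7), [10, 16).
Complement within [-12, 17): [-12, -9), [-8, 5), [7, 10), [16, 17).

[-12, -9) ∪ [-8, 5) ∪ [7, 10) ∪ [16, 17)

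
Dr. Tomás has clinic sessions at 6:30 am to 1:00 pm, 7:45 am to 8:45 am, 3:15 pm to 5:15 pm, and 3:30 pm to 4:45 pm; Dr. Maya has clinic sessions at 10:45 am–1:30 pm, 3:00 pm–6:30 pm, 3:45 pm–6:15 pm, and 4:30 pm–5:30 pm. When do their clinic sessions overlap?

Merge the first list: 6:30 am-1:00 pm, 3:15 pm-5:15 pm.
Merge the second list: 10:45 am-1:30 pm, 3:00 pm-6:30 pm.
6:30 am-1:00 pm overlaps B on 10:45 am-1:00 pm.
3:15 pm-5:15 pm overlaps B on 3:15 pm-5:15 pm.

10:45 am-1:00 pm, 3:15 pm-5:15 pm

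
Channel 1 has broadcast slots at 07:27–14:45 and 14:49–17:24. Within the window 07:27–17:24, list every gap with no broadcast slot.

14:45-14:49

The merged coverage is 07:27-14:45, 14:49-17:24.
Gaps within 07:27-17:24: 14:45-14:49.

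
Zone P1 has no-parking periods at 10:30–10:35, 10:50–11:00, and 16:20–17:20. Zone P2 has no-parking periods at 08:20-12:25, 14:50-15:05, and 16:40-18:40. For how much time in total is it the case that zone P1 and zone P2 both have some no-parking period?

55 min

A ∩ B = 10:30-10:35, 10:50-11:00, 16:40-17:20.
Total: 5 min + 10 min + 40 min = 55 min.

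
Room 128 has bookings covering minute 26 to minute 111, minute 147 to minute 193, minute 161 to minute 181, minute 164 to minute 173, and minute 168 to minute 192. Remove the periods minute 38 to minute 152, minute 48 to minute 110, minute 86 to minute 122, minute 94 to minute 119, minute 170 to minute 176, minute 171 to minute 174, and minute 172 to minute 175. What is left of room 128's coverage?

A, merged: minute 26 to minute 111, minute 147 to minute 193.
B, merged: minute 38 to minute 152, minute 170 to minute 176.
minute 26 to minute 111 \ B = minute 26 to minute 38.
minute 147 to minute 193 \ B = minute 152 to minute 170, minute 176 to minute 193.

minute 26 to minute 38, minute 152 to minute 170, minute 176 to minute 193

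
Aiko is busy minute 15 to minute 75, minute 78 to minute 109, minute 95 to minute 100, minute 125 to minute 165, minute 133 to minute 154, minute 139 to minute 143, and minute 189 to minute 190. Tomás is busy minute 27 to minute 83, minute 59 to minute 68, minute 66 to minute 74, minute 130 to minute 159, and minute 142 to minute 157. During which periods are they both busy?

minute 27 to minute 75, minute 78 to minute 83, minute 130 to minute 159

Merge the first list: minute 15 to minute 75, minute 78 to minute 109, minute 125 to minute 165, minute 189 to minute 190.
Merge the second list: minute 27 to minute 83, minute 130 to minute 159.
minute 15 to minute 75 ∩ B → minute 27 to minute 75.
minute 78 to minute 109 ∩ B → minute 78 to minute 83.
minute 125 to minute 165 ∩ B → minute 130 to minute 159.
minute 189 to minute 190 meets no B interval.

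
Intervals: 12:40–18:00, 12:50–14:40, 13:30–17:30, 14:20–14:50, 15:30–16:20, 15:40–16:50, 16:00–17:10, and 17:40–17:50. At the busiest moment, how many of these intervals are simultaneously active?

5

Walk the sorted start/end points keeping a running depth.
The depth first hits 5 at 16:00.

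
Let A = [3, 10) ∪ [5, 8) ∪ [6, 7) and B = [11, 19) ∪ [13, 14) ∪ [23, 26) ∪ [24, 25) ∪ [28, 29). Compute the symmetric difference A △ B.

[3, 10) ∪ [11, 19) ∪ [23, 26) ∪ [28, 29)

A, merged: [3, 10).
B, merged: [11, 19), [23, 26), [28, 29).
A \ B = [3, 10).
B \ A = [11, 19), [23, 26), [28, 29).
Union of the two gives the symmetric difference.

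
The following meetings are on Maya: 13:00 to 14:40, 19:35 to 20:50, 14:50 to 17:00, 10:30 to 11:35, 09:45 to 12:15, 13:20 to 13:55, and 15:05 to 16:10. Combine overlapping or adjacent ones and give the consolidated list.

09:45–12:15, 13:00–14:40, 14:50–17:00, 19:35–20:50

Sort by start: 09:45–12:15, 10:30–11:35, 13:00–14:40, 13:20–13:55, 14:50–17:00, 15:05–16:10, 19:35–20:50.
10:30–11:35 overlaps/touches 09:45–12:15 → extend to 09:45–12:15.
13:00–14:40 is disjoint → start new block.
13:20–13:55 overlaps/touches 13:00–14:40 → extend to 13:00–14:40.
14:50–17:00 is disjoint → start new block.
15:05–16:10 overlaps/touches 14:50–17:00 → extend to 14:50–17:00.
19:35–20:50 is disjoint → start new block.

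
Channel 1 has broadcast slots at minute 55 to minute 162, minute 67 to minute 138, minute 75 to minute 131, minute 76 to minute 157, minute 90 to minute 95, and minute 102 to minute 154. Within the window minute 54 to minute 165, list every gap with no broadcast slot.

minute 54 to minute 55, minute 162 to minute 165

The merged coverage is minute 55 to minute 162.
Gaps within minute 54 to minute 165: minute 54 to minute 55, minute 162 to minute 165.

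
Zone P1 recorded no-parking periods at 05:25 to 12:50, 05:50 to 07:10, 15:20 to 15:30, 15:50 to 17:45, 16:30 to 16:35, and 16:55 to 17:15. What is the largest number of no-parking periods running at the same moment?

2

Walk the sorted start/end points keeping a running depth.
The depth first hits 2 at 05:50.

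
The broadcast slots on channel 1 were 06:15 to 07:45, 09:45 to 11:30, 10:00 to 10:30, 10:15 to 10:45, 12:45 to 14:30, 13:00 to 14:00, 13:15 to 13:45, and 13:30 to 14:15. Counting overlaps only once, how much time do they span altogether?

Merged: 06:15-07:45, 09:45-11:30, 12:45-14:30.
Lengths: 1 h 30 min + 1 h 45 min + 1 h 45 min = 5 h.

5 h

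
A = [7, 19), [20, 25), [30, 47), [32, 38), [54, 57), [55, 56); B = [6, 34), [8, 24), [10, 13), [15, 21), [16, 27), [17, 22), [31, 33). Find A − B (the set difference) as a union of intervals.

[34, 47) ∪ [54, 57)

Merge the first list: [7, 19), [20, 25), [30, 47), [54, 57).
Merge the second list: [6, 34).
[7, 19): entirely removed.
[20, 25): entirely removed.
[30, 47) \ B = [34, 47).
[54, 57): nothing removed.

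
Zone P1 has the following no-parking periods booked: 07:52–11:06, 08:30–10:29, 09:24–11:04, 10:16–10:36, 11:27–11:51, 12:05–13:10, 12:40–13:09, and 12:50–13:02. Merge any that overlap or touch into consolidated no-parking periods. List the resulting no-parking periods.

08:30-10:29 overlaps/touches 07:52-11:06 → extend to 07:52-11:06.
09:24-11:04 overlaps/touches 07:52-11:06 → extend to 07:52-11:06.
10:16-10:36 overlaps/touches 07:52-11:06 → extend to 07:52-11:06.
11:27-11:51 is disjoint → start new block.
12:05-13:10 is disjoint → start new block.
12:40-13:09 overlaps/touches 12:05-13:10 → extend to 12:05-13:10.
12:50-13:02 overlaps/touches 12:05-13:10 → extend to 12:05-13:10.

07:52-11:06, 11:27-11:51, 12:05-13:10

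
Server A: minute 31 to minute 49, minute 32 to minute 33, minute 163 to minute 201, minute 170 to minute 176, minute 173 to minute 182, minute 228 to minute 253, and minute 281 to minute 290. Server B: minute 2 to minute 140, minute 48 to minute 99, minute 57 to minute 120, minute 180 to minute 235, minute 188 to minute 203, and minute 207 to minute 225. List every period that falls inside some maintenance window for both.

First set merges to minute 31 to minute 49, minute 163 to minute 201, minute 228 to minute 253, minute 281 to minute 290.
Second set merges to minute 2 to minute 140, minute 180 to minute 235.
minute 31 to minute 49 meets the second set on minute 31 to minute 49.
minute 163 to minute 201 meets the second set on minute 180 to minute 201.
minute 228 to minute 253 meets the second set on minute 228 to minute 235.
minute 281 to minute 290: no overlap with the second set.

minute 31 to minute 49, minute 180 to minute 201, minute 228 to minute 235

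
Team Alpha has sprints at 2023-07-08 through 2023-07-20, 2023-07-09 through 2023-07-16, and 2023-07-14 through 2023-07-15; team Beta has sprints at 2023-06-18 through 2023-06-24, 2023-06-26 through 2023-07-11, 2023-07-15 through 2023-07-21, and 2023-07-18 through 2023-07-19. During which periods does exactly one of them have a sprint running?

Merge the first list: 2023-07-08 through 2023-07-20.
Merge the second list: 2023-06-18 through 2023-06-24, 2023-06-26 through 2023-07-11, 2023-07-15 through 2023-07-21.
A \ B = 2023-07-12 through 2023-07-14.
B \ A = 2023-06-18 through 2023-06-24, 2023-06-26 through 2023-07-07, 2023-07-21 through 2023-07-21.
Union of the two gives the symmetric difference.

2023-06-18 through 2023-06-24, 2023-06-26 through 2023-07-07, 2023-07-12 through 2023-07-14, 2023-07-21 through 2023-07-21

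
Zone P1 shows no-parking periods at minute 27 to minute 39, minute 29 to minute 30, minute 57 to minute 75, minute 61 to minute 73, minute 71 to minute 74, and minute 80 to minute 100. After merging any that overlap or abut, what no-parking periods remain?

minute 29 to minute 30 overlaps/touches minute 27 to minute 39 → extend to minute 27 to minute 39.
minute 57 to minute 75 is disjoint → start new block.
minute 61 to minute 73 overlaps/touches minute 57 to minute 75 → extend to minute 57 to minute 75.
minute 71 to minute 74 overlaps/touches minute 57 to minute 75 → extend to minute 57 to minute 75.
minute 80 to minute 100 is disjoint → start new block.

minute 27 to minute 39, minute 57 to minute 75, minute 80 to minute 100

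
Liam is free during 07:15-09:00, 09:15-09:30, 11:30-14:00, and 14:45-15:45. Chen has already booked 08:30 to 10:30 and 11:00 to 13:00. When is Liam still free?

07:15-08:30, 13:00-14:00, 14:45-15:45

07:15-09:00 minus B → 07:15-08:30.
09:15-09:30: fully covered by B → removed.
11:30-14:00 minus B → 13:00-14:00.
14:45-15:45: no B overlap → unchanged.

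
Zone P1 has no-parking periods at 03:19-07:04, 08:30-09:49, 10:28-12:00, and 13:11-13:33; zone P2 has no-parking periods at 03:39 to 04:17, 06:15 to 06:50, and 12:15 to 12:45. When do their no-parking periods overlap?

03:39-04:17, 06:15-06:50

03:19-07:04 ∩ B → 03:39-04:17, 06:15-06:50.
08:30-09:49 meets no B interval.
10:28-12:00 meets no B interval.
13:11-13:33 meets no B interval.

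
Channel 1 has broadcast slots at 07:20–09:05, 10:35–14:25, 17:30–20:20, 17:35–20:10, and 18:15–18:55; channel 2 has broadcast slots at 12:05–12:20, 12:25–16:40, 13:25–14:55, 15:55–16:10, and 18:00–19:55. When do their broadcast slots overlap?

A, merged: 07:20-09:05, 10:35-14:25, 17:30-20:20.
B, merged: 12:05-12:20, 12:25-16:40, 18:00-19:55.
07:20-09:05 falls entirely outside B.
10:35-14:25 overlaps B on 12:05-12:20, 12:25-14:25.
17:30-20:20 overlaps B on 18:00-19:55.

12:05-12:20, 12:25-14:25, 18:00-19:55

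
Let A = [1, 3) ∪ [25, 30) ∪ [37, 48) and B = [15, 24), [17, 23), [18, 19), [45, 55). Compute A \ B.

[1, 3) ∪ [25, 30) ∪ [37, 45)

Merge the second list: [15, 24), [45, 55).
[1, 3): no B overlap → unchanged.
[25, 30): no B overlap → unchanged.
[37, 48) minus B → [37, 45).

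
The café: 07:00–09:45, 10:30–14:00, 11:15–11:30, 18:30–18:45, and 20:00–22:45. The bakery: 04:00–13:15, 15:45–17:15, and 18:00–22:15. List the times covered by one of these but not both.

04:00–07:00, 09:45–10:30, 13:15–14:00, 15:45–17:15, 18:00–18:30, 18:45–20:00, 22:15–22:45

First set merges to 07:00–09:45, 10:30–14:00, 18:30–18:45, 20:00–22:45.
Only in the first: 13:15–14:00, 22:15–22:45.
Only in the second: 04:00–07:00, 09:45–10:30, 15:45–17:15, 18:00–18:30, 18:45–20:00.
Together these are the periods covered by exactly one.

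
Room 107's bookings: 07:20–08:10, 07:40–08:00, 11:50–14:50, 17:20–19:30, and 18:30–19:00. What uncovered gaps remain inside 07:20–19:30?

The merged coverage is 07:20–08:10, 11:50–14:50, 17:20–19:30.
Complement within 07:20–19:30: 08:10–11:50, 14:50–17:20.

08:10–11:50, 14:50–17:20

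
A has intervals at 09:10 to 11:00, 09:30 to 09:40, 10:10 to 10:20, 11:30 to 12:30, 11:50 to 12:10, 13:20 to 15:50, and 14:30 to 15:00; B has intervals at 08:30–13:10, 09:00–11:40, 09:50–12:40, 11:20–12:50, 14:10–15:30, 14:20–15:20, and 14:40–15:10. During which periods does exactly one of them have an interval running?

First set merges to 09:10–11:00, 11:30–12:30, 13:20–15:50.
Second set merges to 08:30–13:10, 14:10–15:30.
A but not B: 13:20–14:10, 15:30–15:50.
B but not A: 08:30–09:10, 11:00–11:30, 12:30–13:10.
Combining gives A △ B.

08:30–09:10, 11:00–11:30, 12:30–13:10, 13:20–14:10, 15:30–15:50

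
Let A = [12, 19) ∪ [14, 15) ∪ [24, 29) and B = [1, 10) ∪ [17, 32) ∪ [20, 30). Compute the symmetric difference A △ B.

[1, 10) ∪ [12, 17) ∪ [19, 24) ∪ [29, 32)

First set merges to [12, 19), [24, 29).
Second set merges to [1, 10), [17, 32).
Only in the first: [12, 17).
Only in the second: [1, 10), [19, 24), [29, 32).
Together these are the periods covered by exactly one.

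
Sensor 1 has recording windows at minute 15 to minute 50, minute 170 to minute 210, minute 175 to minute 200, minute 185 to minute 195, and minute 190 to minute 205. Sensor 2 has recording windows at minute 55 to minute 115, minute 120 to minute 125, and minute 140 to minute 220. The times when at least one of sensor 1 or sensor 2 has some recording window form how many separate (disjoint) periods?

A, merged: minute 15 to minute 50, minute 170 to minute 210.
A ∪ B = minute 15 to minute 50, minute 55 to minute 115, minute 120 to minute 125, minute 140 to minute 220.
That is 4 disjoint pieces.

4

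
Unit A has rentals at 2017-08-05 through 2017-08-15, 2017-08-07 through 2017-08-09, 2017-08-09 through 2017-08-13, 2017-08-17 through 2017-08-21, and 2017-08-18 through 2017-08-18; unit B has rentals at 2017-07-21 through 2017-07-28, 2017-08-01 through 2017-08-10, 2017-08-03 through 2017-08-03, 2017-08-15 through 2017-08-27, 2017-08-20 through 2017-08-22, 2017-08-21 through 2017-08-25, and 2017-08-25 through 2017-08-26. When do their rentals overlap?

2017-08-05 through 2017-08-10, 2017-08-15 through 2017-08-15, 2017-08-17 through 2017-08-21

A, merged: 2017-08-05 through 2017-08-15, 2017-08-17 through 2017-08-21.
B, merged: 2017-07-21 through 2017-07-28, 2017-08-01 through 2017-08-10, 2017-08-15 through 2017-08-27.
2017-08-05 through 2017-08-15 meets the second set on 2017-08-05 through 2017-08-10, 2017-08-15 through 2017-08-15.
2017-08-17 through 2017-08-21 meets the second set on 2017-08-17 through 2017-08-21.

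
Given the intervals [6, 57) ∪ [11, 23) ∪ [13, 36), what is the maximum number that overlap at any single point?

Walk the sorted start/end points keeping a running depth.
The depth first hits 3 at 13.

3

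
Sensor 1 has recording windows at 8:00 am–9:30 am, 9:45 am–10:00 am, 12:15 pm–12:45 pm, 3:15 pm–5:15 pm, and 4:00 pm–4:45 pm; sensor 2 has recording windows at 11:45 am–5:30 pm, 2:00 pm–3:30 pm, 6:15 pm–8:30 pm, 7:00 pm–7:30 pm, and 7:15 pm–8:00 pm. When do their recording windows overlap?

First set merges to 8:00 am–9:30 am, 9:45 am–10:00 am, 12:15 pm–12:45 pm, 3:15 pm–5:15 pm.
Second set merges to 11:45 am–5:30 pm, 6:15 pm–8:30 pm.
8:00 am–9:30 am falls entirely outside B.
9:45 am–10:00 am falls entirely outside B.
12:15 pm–12:45 pm overlaps B on 12:15 pm–12:45 pm.
3:15 pm–5:15 pm overlaps B on 3:15 pm–5:15 pm.

12:15 pm–12:45 pm, 3:15 pm–5:15 pm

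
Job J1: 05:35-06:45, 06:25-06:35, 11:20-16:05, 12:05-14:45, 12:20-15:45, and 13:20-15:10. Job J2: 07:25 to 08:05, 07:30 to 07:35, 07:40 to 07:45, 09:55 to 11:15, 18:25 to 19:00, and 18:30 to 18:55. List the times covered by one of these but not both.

Merge the first list: 05:35–06:45, 11:20–16:05.
Merge the second list: 07:25–08:05, 09:55–11:15, 18:25–19:00.
A \ B = 05:35–06:45, 11:20–16:05.
B \ A = 07:25–08:05, 09:55–11:15, 18:25–19:00.
Union of the two gives the symmetric difference.

05:35–06:45, 07:25–08:05, 09:55–11:15, 11:20–16:05, 18:25–19:00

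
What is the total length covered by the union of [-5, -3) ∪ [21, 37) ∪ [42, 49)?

Merged: [-5, -3), [21, 37), [42, 49).
Lengths: 2 + 16 + 7 = 25.

25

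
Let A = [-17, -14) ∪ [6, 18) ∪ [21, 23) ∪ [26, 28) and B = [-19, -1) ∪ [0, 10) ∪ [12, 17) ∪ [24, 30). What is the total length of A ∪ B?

44

A ∪ B = [-19, -1), [0, 18), [21, 23), [24, 30).
Total: 18 + 18 + 2 + 6 = 44.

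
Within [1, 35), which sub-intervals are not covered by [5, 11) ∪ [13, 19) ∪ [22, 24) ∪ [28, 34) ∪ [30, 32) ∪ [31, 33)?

After merging, the occupied span is [5, 11), [13, 19), [22, 24), [28, 34).
Uncovered inside [1, 35): [1, 5), [11, 13), [19, 22), [24, 28), [34, 35).

[1, 5) ∪ [11, 13) ∪ [19, 22) ∪ [24, 28) ∪ [34, 35)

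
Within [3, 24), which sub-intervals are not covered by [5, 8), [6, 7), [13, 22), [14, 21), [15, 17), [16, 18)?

[3, 5) ∪ [8, 13) ∪ [22, 24)

After merging, the occupied span is [5, 8), [13, 22).
Complement within [3, 24): [3, 5), [8, 13), [22, 24).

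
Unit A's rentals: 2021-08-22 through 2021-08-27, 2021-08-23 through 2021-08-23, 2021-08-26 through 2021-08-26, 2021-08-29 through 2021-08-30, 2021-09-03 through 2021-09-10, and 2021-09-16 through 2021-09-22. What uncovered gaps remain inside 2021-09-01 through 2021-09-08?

2021-09-01 through 2021-09-02

The merged coverage is 2021-08-22 through 2021-08-27, 2021-08-29 through 2021-08-30, 2021-09-03 through 2021-09-10, 2021-09-16 through 2021-09-22.
Uncovered inside 2021-09-01 through 2021-09-08: 2021-09-01 through 2021-09-02.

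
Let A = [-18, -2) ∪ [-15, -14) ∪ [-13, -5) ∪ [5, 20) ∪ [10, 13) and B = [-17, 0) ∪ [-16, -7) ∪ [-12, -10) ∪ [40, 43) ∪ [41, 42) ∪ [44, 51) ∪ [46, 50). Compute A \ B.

[-18, -17) ∪ [5, 20)

A, merged: [-18, -2), [5, 20).
B, merged: [-17, 0), [40, 43), [44, 51).
[-18, -2) minus B → [-18, -17).
[5, 20): no B overlap → unchanged.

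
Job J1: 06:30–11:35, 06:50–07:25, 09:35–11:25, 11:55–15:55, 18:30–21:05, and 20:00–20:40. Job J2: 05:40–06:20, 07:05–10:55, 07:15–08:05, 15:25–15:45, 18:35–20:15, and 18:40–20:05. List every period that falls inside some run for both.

Merge the first list: 06:30–11:35, 11:55–15:55, 18:30–21:05.
Merge the second list: 05:40–06:20, 07:05–10:55, 15:25–15:45, 18:35–20:15.
06:30–11:35 ∩ B → 07:05–10:55.
11:55–15:55 ∩ B → 15:25–15:45.
18:30–21:05 ∩ B → 18:35–20:15.

07:05–10:55, 15:25–15:45, 18:35–20:15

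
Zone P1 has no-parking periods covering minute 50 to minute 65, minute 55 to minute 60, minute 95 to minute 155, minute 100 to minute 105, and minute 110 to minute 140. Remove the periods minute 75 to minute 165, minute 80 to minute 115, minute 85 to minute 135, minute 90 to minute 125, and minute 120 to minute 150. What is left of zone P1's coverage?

First set merges to minute 50 to minute 65, minute 95 to minute 155.
Second set merges to minute 75 to minute 165.
minute 50 to minute 65: nothing removed.
minute 95 to minute 155: entirely removed.

minute 50 to minute 65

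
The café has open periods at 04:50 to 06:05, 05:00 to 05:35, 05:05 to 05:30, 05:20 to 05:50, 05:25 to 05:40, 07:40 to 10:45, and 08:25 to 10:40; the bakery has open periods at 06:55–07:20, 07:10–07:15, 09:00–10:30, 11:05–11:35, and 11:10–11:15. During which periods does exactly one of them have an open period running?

04:50–06:05, 06:55–07:20, 07:40–09:00, 10:30–10:45, 11:05–11:35

A, merged: 04:50–06:05, 07:40–10:45.
B, merged: 06:55–07:20, 09:00–10:30, 11:05–11:35.
A but not B: 04:50–06:05, 07:40–09:00, 10:30–10:45.
B but not A: 06:55–07:20, 11:05–11:35.
Combining gives A △ B.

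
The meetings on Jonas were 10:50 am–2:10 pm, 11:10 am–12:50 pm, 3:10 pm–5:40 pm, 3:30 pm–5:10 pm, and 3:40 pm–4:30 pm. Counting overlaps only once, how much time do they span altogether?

Merged: 10:50 am–2:10 pm, 3:10 pm–5:40 pm.
Lengths: 3 h 20 min + 2 h 30 min = 5 h 50 min.

5 h 50 min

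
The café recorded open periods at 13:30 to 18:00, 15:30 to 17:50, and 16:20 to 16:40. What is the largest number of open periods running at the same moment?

Walk the sorted start/end points keeping a running depth.
The depth first hits 3 at 16:20.

3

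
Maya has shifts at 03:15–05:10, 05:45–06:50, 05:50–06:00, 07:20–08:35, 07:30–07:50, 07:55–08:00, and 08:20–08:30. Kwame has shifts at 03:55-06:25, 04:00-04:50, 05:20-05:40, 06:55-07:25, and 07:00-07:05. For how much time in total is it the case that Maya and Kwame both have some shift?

A, merged: 03:15–05:10, 05:45–06:50, 07:20–08:35.
B, merged: 03:55–06:25, 06:55–07:25.
A ∩ B = 03:55–05:10, 05:45–06:25, 07:20–07:25.
Total: 1 h 15 min + 40 min + 5 min = 2 h.

2 h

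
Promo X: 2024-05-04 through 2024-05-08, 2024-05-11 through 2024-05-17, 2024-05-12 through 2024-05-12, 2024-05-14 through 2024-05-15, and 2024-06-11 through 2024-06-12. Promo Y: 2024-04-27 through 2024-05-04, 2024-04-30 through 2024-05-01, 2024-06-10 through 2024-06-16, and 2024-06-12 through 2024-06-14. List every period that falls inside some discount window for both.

2024-05-04 through 2024-05-04, 2024-06-11 through 2024-06-12

A, merged: 2024-05-04 through 2024-05-08, 2024-05-11 through 2024-05-17, 2024-06-11 through 2024-06-12.
B, merged: 2024-04-27 through 2024-05-04, 2024-06-10 through 2024-06-16.
2024-05-04 through 2024-05-08 overlaps B on 2024-05-04 through 2024-05-04.
2024-05-11 through 2024-05-17 falls entirely outside B.
2024-06-11 through 2024-06-12 overlaps B on 2024-06-11 through 2024-06-12.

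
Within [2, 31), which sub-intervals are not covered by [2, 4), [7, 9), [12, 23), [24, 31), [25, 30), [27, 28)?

[4, 7) ∪ [9, 12) ∪ [23, 24)

Covered (merged): [2, 4), [7, 9), [12, 23), [24, 31).
Complement within [2, 31): [4, 7), [9, 12), [23, 24).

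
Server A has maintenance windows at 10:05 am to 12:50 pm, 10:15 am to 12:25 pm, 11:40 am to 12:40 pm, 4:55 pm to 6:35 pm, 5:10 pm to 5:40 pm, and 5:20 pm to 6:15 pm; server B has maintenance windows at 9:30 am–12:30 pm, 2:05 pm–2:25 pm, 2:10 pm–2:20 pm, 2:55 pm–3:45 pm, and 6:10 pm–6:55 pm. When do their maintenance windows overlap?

Merge the first list: 10:05 am-12:50 pm, 4:55 pm-6:35 pm.
Merge the second list: 9:30 am-12:30 pm, 2:05 pm-2:25 pm, 2:55 pm-3:45 pm, 6:10 pm-6:55 pm.
10:05 am-12:50 pm overlaps B on 10:05 am-12:30 pm.
4:55 pm-6:35 pm overlaps B on 6:10 pm-6:35 pm.

10:05 am-12:30 pm, 6:10 pm-6:35 pm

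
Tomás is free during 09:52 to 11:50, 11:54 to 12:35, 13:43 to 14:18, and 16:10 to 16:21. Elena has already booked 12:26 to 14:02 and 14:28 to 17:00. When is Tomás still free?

09:52-11:50: nothing removed.
11:54-12:35 \ B = 11:54-12:26.
13:43-14:18 \ B = 14:02-14:18.
16:10-16:21: entirely removed.

09:52-11:50, 11:54-12:26, 14:02-14:18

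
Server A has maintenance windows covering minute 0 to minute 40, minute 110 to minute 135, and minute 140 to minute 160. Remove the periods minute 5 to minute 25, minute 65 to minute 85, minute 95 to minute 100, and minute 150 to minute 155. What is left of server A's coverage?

minute 0 to minute 5, minute 25 to minute 40, minute 110 to minute 135, minute 140 to minute 150, minute 155 to minute 160

minute 0 to minute 40 with B removed leaves minute 0 to minute 5, minute 25 to minute 40.
minute 110 to minute 135 is untouched.
minute 140 to minute 160 with B removed leaves minute 140 to minute 150, minute 155 to minute 160.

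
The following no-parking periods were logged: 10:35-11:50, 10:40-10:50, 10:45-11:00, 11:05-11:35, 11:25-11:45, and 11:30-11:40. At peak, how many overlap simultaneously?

Walk the sorted start/end points keeping a running depth.
The depth first hits 4 at 11:30.

4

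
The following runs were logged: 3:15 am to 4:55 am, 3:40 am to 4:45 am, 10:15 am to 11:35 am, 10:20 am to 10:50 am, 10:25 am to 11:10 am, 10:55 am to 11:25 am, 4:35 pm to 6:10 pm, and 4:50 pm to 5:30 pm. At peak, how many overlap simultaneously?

3

At 10:25 am, 3 of the intervals are simultaneously active.
No point has more.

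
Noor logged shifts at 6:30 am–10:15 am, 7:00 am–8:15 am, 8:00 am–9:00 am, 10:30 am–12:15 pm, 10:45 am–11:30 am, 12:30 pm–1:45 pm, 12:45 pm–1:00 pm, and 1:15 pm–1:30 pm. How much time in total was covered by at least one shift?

6 h 45 min

Merged: 6:30 am–10:15 am, 10:30 am–12:15 pm, 12:30 pm–1:45 pm.
Lengths: 3 h 45 min + 1 h 45 min + 1 h 15 min = 6 h 45 min.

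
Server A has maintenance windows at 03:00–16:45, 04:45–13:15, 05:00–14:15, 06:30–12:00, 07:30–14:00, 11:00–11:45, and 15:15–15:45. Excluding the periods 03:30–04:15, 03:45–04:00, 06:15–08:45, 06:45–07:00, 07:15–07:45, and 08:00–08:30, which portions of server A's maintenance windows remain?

03:00–03:30, 04:15–06:15, 08:45–16:45

Merge the first list: 03:00–16:45.
Merge the second list: 03:30–04:15, 06:15–08:45.
03:00–16:45 minus B → 03:00–03:30, 04:15–06:15, 08:45–16:45.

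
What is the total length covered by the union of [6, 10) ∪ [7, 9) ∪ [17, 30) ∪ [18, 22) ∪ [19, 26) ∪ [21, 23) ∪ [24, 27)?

Merged: [6, 10), [17, 30).
Lengths: 4 + 13 = 17.

17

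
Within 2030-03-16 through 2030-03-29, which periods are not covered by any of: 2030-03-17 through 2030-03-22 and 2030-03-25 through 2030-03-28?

After merging, the occupied span is 2030-03-17 through 2030-03-22, 2030-03-25 through 2030-03-28.
Gaps within 2030-03-16 through 2030-03-29: 2030-03-16 through 2030-03-16, 2030-03-23 through 2030-03-24, 2030-03-29 through 2030-03-29.

2030-03-16 through 2030-03-16, 2030-03-23 through 2030-03-24, 2030-03-29 through 2030-03-29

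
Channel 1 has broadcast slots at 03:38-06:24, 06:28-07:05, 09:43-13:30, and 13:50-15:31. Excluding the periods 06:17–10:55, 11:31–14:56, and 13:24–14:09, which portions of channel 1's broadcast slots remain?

Merge the second list: 06:17-10:55, 11:31-14:56.
03:38-06:24 minus B → 03:38-06:17.
06:28-07:05: fully covered by B → removed.
09:43-13:30 minus B → 10:55-11:31.
13:50-15:31 minus B → 14:56-15:31.

03:38-06:17, 10:55-11:31, 14:56-15:31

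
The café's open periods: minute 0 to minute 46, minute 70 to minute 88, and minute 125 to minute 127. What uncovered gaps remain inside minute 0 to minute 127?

minute 46 to minute 70, minute 88 to minute 125

Covered (merged): minute 0 to minute 46, minute 70 to minute 88, minute 125 to minute 127.
Complement within minute 0 to minute 127: minute 46 to minute 70, minute 88 to minute 125.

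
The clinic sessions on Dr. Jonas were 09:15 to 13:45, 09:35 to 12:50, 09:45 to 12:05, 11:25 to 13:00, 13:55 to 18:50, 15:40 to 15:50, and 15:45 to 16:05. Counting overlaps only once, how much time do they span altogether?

Merged: 09:15-13:45, 13:55-18:50.
Lengths: 4 h 30 min + 4 h 55 min = 9 h 25 min.

9 h 25 min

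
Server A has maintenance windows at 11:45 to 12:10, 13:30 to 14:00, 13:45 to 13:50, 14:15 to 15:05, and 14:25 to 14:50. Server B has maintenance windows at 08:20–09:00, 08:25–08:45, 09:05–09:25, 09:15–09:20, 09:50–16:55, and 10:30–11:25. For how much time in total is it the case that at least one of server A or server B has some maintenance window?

8 h 5 min

Merge the first list: 11:45–12:10, 13:30–14:00, 14:15–15:05.
Merge the second list: 08:20–09:00, 09:05–09:25, 09:50–16:55.
A ∪ B = 08:20–09:00, 09:05–09:25, 09:50–16:55.
Total: 40 min + 20 min + 7 h 5 min = 8 h 5 min.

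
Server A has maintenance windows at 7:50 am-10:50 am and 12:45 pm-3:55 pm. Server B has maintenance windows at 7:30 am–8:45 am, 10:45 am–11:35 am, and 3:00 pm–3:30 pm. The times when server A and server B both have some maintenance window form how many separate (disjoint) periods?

A ∩ B = 7:50 am-8:45 am, 10:45 am-10:50 am, 3:00 pm-3:30 pm.
That is 3 disjoint pieces.

3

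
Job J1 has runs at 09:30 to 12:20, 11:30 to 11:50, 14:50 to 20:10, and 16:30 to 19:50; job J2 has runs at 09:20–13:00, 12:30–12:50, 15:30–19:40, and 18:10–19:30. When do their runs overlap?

09:30–12:20, 15:30–19:40

A, merged: 09:30–12:20, 14:50–20:10.
B, merged: 09:20–13:00, 15:30–19:40.
09:30–12:20 meets the second set on 09:30–12:20.
14:50–20:10 meets the second set on 15:30–19:40.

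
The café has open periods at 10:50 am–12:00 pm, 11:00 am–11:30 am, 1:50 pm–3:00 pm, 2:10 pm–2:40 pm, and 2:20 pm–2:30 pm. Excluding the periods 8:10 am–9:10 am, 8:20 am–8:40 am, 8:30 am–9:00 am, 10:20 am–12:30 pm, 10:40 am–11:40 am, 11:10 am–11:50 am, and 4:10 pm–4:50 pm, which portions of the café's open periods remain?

First set merges to 10:50 am-12:00 pm, 1:50 pm-3:00 pm.
Second set merges to 8:10 am-9:10 am, 10:20 am-12:30 pm, 4:10 pm-4:50 pm.
10:50 am-12:00 pm: entirely removed.
1:50 pm-3:00 pm: nothing removed.

1:50 pm-3:00 pm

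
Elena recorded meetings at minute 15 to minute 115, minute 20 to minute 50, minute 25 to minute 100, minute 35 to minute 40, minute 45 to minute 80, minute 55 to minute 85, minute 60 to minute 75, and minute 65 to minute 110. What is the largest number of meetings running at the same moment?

At minute 65, 6 of the intervals are simultaneously active.
No point has more.

6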